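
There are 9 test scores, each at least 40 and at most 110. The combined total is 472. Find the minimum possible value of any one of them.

Minimizing one value means maximizing the remaining 8.
The other 8 can take up 8 × 110 = 880 ≥ 472 − 40, so one score can sit at its floor of 40.
Achievable: one at 40 and the other 8 totalling 432, which fits since 8 × 40 ≤ 432 ≤ 8 × 110.

40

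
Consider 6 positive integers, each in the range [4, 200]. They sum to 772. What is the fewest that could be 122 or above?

1

Each value short of 122 is at most 121, costing at least 200 − 121 = 79 against the maximum total of 1200.
We can afford to lose at most 1200 − 772 = 428, so at most ⌊428/79⌋ = 5 fall short, and at least 1 are ≥ 122.
Exactly 1 works: 1 value at 200 and 5 at 121 total 805; lower one of the high values by 33 (still ≥ 122) to hit 772.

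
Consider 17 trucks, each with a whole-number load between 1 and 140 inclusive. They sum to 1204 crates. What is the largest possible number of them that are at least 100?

Suppose k of them are at least 100. Those contribute at least 100 each and the other 17 − k at least 1 each.
So the total is at least 100k + 1(17 − k) = 17 + 99k. This must be ≤ 1204, giving k ≤ 11.
k = 11 is achieved by 11 values at 100 and 6 at 1, total 1106; add 98 to one value (staying below 100) to reach 1204.

11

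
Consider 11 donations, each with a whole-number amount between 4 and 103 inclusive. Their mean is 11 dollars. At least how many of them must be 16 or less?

6

The total is 11 × 11 = 121.
Let j be the number exceeding 16. Then the total is ≥ 17·j + 4·(11 − j) = 44 + 13j.
So 13j ≤ 77 and j ≤ 5; hence at least 11 − 5 = 6 are ≤ 16.
Exactly 6 works: 6 values at 4 and 5 at 17 total 109; raise one of the low values by 12 (still ≤ 16) to hit 121.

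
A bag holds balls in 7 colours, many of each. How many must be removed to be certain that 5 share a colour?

You could draw 4 of every colour without reaching 5 of any — 28 in all.
One more forces 5 of some colour, so 28 + 1 = 29.

29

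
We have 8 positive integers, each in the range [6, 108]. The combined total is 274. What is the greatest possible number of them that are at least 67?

If k of the values are ≥ 67, the total is ≥ 67k + 6(8 − k).
Setting 67k + 6(8 − k) ≤ 274 gives 61k ≤ 226, so k ≤ 3.
k = 3 is achieved by 3 values at 67 and 5 at 6, total 231; add 43 to one value (staying below 67) to reach 274.

3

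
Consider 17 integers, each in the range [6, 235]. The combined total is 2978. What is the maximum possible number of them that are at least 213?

13

If k of the values are ≥ 213, the total is ≥ 213k + 6(17 − k).
Setting 213k + 6(17 − k) ≤ 2978 gives 207k ≤ 2876, so k ≤ 13.
k = 13 is achieved by 13 values at 213 and 4 at 6, total 2793; add 185 to one value (staying below 213) to reach 2978.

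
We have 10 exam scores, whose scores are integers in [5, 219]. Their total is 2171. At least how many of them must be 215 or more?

If only k of them are at least 215, the other 10 − k are at most 214, so the total is at most k·219 + (10 − k)·214.
This must reach 2171, so k·219 + (10 − k)·214 ≥ 2171, giving k ≥ 7.
Exactly 7 works: 7 values at 219 and 3 at 214 total 2175; lower one of the high values by 4 (still ≥ 215) to hit 2171.

7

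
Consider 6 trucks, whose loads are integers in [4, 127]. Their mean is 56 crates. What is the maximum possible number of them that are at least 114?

2

The total is 6 × 56 = 336.
Suppose k of them are at least 114. Those contribute at least 114 each and the other 6 − k at least 4 each.
So the total is at least 114k + 4(6 − k) = 24 + 110k. This must be ≤ 336, giving k ≤ 2.
k = 2 is achieved by 2 values at 114 and 4 at 4, total 244; add 92 to one value (staying below 114) to reach 336.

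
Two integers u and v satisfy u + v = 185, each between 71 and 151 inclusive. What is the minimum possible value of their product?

For a fixed sum, uv is smallest when u and v are as far apart as possible.
The extreme feasible split is u = 71, v = 114, giving uv = 8094.

8094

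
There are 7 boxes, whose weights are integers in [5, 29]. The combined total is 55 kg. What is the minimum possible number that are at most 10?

Let j be the number exceeding 10. Then the total is ≥ 11·j + 5·(7 − j) = 35 + 6j.
So 6j ≤ 20 and j ≤ 3; hence at least 7 − 3 = 4 are ≤ 10.
Exactly 4 works: 4 values at 5 and 3 at 11 total 53; raise one of the low values by 2 (still ≤ 10) to hit 55.

4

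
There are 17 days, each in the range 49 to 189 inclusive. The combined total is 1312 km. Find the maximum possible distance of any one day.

189

Maximizing one value means minimizing the remaining 16.
The other 16 contribute at least 16 × 49 = 784, leaving at most 1312 − 784 = 528.
But each day is capped at 189, so the maximum is 189.
Achievable: one at 189 and the other 16 totalling 1123, which fits since 16 × 49 ≤ 1123 ≤ 16 × 189.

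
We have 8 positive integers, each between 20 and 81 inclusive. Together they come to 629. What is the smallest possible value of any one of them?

62

To make one integer as small as possible, make the other 7 as large as possible.
The other 7 contribute at most 7 × 81 = 567, leaving at least 629 − 567 = 62.
Since 62 ≥ 20, this is achievable: one at 62 and 7 at 81.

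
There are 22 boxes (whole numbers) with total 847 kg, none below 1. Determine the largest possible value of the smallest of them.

38

If every one of the 22 were at least 39, the total would be at least 22 × 39 = 858 > 847.
Achievable: 11 of them at 38 and 11 at 39 total 847.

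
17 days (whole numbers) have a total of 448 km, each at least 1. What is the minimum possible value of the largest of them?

The 17 values sum to 448, so their maximum is at least ⌈448/17⌉ = 27.
Equality holds with 6 values of 27 and 11 values of 26.

27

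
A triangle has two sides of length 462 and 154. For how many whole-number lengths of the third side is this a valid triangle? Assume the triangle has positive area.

307

The triangle inequality gives |462 − 154| < c < 462 + 154, i.e. 308 < c < 616.
So c can be any integer from 309 to 615: 307 values.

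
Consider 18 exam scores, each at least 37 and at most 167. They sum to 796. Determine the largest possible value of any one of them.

To make one score as large as possible, make the other 17 as small as possible.
The other 17 contribute at least 17 × 37 = 629, leaving at most 796 − 629 = 167.
Since 167 ≤ 167, this is achievable: one at 167 and 17 at 37.

167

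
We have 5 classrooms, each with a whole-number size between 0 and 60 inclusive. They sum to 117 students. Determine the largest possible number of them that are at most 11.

3

Each value at 11 or below falls at least 60 − 11 = 49 short of the ceiling 60.
The ceiling total is 5 × 60 = 300, and we need 117, so at most ⌊(300 − 117)/49⌋ = 3 can be that low.
k = 3 is achieved by 3 values at 11 and 2 at 60, total 153; lower one of the 60's by 36 (still > 11) to reach 117.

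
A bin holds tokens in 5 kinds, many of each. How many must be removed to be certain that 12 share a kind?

In the worst case you draw 11 of each of the 5 kinds: 5 × 11 = 55.
One more forces 12 of some kind, so 55 + 1 = 56.

56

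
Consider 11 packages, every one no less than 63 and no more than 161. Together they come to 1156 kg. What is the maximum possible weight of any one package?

161

Maximizing one value means minimizing the remaining 10.
The other 10 contribute at least 10 × 63 = 630, leaving at most 1156 − 630 = 526.
But each package is capped at 161, so the maximum is 161.
Achievable: one at 161 and the other 10 totalling 995, which fits since 10 × 63 ≤ 995 ≤ 10 × 161.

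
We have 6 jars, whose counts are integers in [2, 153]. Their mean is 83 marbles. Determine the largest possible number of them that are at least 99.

The total is 6 × 83 = 498.
Suppose k of them are at least 99. Those contribute at least 99 each and the other 6 − k at least 2 each.
So the total is at least 99k + 2(6 − k) = 12 + 97k. This must be ≤ 498, giving k ≤ 5.
k = 5 is achieved by 5 values at 99 and 1 at 2, total 497; add 1 to one value (staying below 99) to reach 498.

5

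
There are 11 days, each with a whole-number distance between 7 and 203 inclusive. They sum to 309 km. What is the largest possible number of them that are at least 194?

1

If k of the values are ≥ 194, the total is ≥ 194k + 7(11 − k).
Setting 194k + 7(11 − k) ≤ 309 gives 187k ≤ 232, so k ≤ 1.
k = 1 is achieved by 1 value at 194 and 10 at 7, total 264; add 45 to one value (staying below 194) to reach 309.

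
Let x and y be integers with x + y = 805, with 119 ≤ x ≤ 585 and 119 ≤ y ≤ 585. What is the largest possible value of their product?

162006

xy = x(805 − x) is maximized when x is as near 805/2 as the bounds allow.
Taking x = 402 and y = 403 (both in [119, 585]) gives xy = 162006.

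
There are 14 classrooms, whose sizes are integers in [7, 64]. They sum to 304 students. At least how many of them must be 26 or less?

4

Let j be the number exceeding 26. Then the total is ≥ 27·j + 7·(14 − j) = 98 + 20j.
So 20j ≤ 206 and j ≤ 10; hence at least 14 − 10 = 4 are ≤ 26.
Exactly 4 works: 4 values at 7 and 10 at 27 total 298; raise one of the low values by 6 (still ≤ 26) to hit 304.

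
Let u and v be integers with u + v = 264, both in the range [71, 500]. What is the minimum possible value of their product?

uv = u(264 − u) is concave in u, so over [71, 193] it is minimized at an endpoint.
The extreme feasible split is u = 71, v = 193, giving uv = 13703.

13703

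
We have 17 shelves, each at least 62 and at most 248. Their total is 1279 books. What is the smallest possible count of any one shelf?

62

To make one shelf as small as possible, make the other 16 as large as possible.
The other 16 can take up 16 × 248 = 3968 ≥ 1279 − 62, so one shelf can sit at its floor of 62.
Achievable: one at 62 and the other 16 totalling 1217, which fits since 16 × 62 ≤ 1217 ≤ 16 × 248.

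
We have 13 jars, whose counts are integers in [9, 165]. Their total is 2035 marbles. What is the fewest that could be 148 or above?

Each value short of 148 is at most 147, costing at least 165 − 147 = 18 against the maximum total of 2145.
We can afford to lose at most 2145 − 2035 = 110, so at most ⌊110/18⌋ = 6 fall short, and at least 7 are ≥ 148.
Exactly 7 works: 7 values at 165 and 6 at 147 total 2037; lower one of the high values by 2 (still ≥ 148) to hit 2035.

7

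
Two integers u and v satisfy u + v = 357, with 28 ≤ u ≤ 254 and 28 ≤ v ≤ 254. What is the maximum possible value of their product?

31862

With u + v fixed, uv peaks when the two are closest together.
Taking u = 178 and v = 179 (both in [28, 254]) gives uv = 31862.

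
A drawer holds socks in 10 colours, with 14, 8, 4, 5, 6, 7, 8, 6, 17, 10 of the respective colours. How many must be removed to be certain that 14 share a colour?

81

In the worst case you take as many as possible of each colour without reaching 14: 13 + 8 + 4 + 5 + 6 + 7 + 8 + 6 + 13 + 10 = 80.
The next one must give 14 of some colour, so 80 + 1 = 81.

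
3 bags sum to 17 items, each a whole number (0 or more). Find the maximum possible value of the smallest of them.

If every one of the 3 were at least 6, the total would be at least 3 × 6 = 18 > 17.
Equality holds with 1 value of 5 and 2 values of 6.

5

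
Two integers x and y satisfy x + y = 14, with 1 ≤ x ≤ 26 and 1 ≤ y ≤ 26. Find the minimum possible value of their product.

13

For a fixed sum, xy is smallest when x and y are as far apart as possible.
At the endpoint x = 1, y = 14 − 1 = 13, so xy = 1 × 13 = 13.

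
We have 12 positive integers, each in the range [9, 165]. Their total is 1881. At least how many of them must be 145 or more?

8

Suppose at most 12 − j of them reach 145; then j values are ≤ 144 and the rest ≤ 165.
The total is then ≤ 144·j + 165·(12 − j) = 1980 − 21j. For this to be ≥ 1881 we need j ≤ 4, so at least 12 − 4 = 8 must reach 145.
Exactly 8 works: 8 values at 165 and 4 at 144 total 1896; lower one of the high values by 15 (still ≥ 145) to hit 1881.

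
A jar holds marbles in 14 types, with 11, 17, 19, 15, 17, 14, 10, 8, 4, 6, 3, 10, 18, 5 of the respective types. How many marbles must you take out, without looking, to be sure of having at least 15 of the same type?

142

In the worst case you take as many as possible of each type without reaching 15: 11 + 14 + 14 + 14 + 14 + 14 + 10 + 8 + 4 + 6 + 3 + 10 + 14 + 5 = 141.
The next one must give 15 of some type, so 141 + 1 = 142.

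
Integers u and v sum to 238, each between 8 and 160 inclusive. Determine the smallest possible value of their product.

12480

uv = u(238 − u) is concave in u, so over [78, 160] it is minimized at an endpoint.
The extreme feasible split is u = 78, v = 160, giving uv = 12480.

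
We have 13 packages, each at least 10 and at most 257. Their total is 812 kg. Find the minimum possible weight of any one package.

Minimizing one value means maximizing the remaining 12.
The other 12 can take up 12 × 257 = 3084 ≥ 812 − 10, so one package can sit at its floor of 10.
Achievable: one at 10 and the other 12 totalling 802, which fits since 12 × 10 ≤ 802 ≤ 12 × 257.

10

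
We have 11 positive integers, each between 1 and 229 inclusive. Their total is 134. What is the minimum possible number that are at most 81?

10

If only k of them are at most 81, the other 11 − k are at least 82, so the total is at least (11 − k)·82 + k·1.
This is ≤ 134, so (11 − k)·82 + 1k ≤ 134, which gives k ≥ 10.
Exactly 10 works: 10 values at 1 and 1 at 82 total 92; raise one of the low values by 42 (still ≤ 81) to hit 134.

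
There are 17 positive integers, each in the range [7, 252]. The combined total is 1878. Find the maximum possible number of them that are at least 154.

If k of the values are ≥ 154, the total is ≥ 154k + 7(17 − k).
Setting 154k + 7(17 − k) ≤ 1878 gives 147k ≤ 1759, so k ≤ 11.
k = 11 is achieved by 11 values at 154 and 6 at 7, total 1736; add 142 to one value (staying below 154) to reach 1878.

11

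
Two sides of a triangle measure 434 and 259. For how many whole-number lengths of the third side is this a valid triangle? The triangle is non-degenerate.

The triangle inequality gives |434 − 259| < c < 434 + 259, i.e. 175 < c < 693.
So c can be any integer from 176 to 692: 517 values.

517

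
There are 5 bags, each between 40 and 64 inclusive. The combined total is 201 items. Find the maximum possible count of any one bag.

Maximizing one value means minimizing the remaining 4.
The other 4 contribute at least 4 × 40 = 160, leaving at most 201 − 160 = 41.
Since 41 ≤ 64, this is achievable: one at 41 and 4 at 40.

41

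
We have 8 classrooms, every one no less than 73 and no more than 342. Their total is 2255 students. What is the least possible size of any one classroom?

73

Minimizing one value means maximizing the remaining 7.
The other 7 can take up 7 × 342 = 2394 ≥ 2255 − 73, so one classroom can sit at its floor of 73.
Achievable: one at 73 and the other 7 totalling 2182, which fits since 7 × 73 ≤ 2182 ≤ 7 × 342.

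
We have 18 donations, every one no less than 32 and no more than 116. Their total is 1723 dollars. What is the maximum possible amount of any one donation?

To make one donation as large as possible, make the other 17 as small as possible.
The other 17 contribute at least 17 × 32 = 544, leaving at most 1723 − 544 = 1179.
But each donation is capped at 116, so the maximum is 116.
Achievable: one at 116 and the other 17 totalling 1607, which fits since 17 × 32 ≤ 1607 ≤ 17 × 116.

116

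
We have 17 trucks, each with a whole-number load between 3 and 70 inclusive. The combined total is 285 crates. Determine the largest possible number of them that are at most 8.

14

Suppose k of them are at most 8. Those contribute at most 8 each and the rest at most 70 each.
So the total is at most 8k + 70(17 − k) = 1190 − 62k. This must still be ≥ 285, so k ≤ 14.
k = 14 is achieved by 14 values at 8 and 3 at 70, total 322; lower one of the 70's by 37 (still > 8) to reach 285.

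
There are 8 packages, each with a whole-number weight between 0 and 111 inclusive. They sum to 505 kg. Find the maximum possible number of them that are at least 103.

Suppose k of them are at least 103. Those contribute at least 103 each and the other 8 − k at least 0 each.
So the total is at least 103k + 0(8 − k) = 0 + 103k. This must be ≤ 505, giving k ≤ 4.
k = 4 is achieved by 4 values at 103 and 4 at 0, total 412; add 93 to one value (staying below 103) to reach 505.

4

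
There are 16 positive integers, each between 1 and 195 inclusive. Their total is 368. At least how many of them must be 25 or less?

Let j be the number exceeding 25. Then the total is ≥ 26·j + 1·(16 − j) = 16 + 25j.
So 25j ≤ 352 and j ≤ 14; hence at least 16 − 14 = 2 are ≤ 25.
Exactly 2 works: 2 values at 1 and 14 at 26 total 366; raise one of the low values by 2 (still ≤ 25) to hit 368.

2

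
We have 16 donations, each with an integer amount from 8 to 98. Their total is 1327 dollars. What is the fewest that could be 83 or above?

1

If only k of them are at least 83, the other 16 − k are at most 82, so the total is at most k·98 + (16 − k)·82.
This must reach 1327, so k·98 + (16 − k)·82 ≥ 1327, giving k ≥ 1.
Exactly 1 works: 1 value at 98 and 15 at 82 total 1328; lower one of the high values by 1 (still ≥ 83) to hit 1327.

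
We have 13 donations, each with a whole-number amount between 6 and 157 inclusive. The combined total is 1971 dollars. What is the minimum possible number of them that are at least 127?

Each value short of 127 is at most 126, costing at least 157 − 126 = 31 against the maximum total of 2041.
We can afford to lose at most 2041 − 1971 = 70, so at most ⌊70/31⌋ = 2 fall short, and at least 11 are ≥ 127.
Exactly 11 works: 11 values at 157 and 2 at 126 total 1979; lower one of the high values by 8 (still ≥ 127) to hit 1971.

11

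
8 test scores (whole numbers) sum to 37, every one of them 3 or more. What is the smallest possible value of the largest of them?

5

The average is 37/8 > 4, so not all 8 can be 4 or less; the largest is ≥ 5.
Equality holds with 5 values of 5 and 3 values of 4.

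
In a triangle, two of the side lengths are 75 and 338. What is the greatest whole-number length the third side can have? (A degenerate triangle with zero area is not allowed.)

The third side must be less than 75 + 338 = 413.
The largest integer below 413 is 412.

412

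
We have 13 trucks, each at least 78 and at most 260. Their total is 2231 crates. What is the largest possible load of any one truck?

260

Maximizing one value means minimizing the remaining 12.
The other 12 contribute at least 12 × 78 = 936, leaving at most 2231 − 936 = 1295.
But each truck is capped at 260, so the maximum is 260.
Achievable: one at 260 and the other 12 totalling 1971, which fits since 12 × 78 ≤ 1971 ≤ 12 × 260.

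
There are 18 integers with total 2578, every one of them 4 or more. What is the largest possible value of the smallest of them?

143

The 18 values sum to 2578, so their minimum is at most ⌊2578/18⌋ = 143.
Achievable: 14 of them at 143 and 4 at 144 total 2578.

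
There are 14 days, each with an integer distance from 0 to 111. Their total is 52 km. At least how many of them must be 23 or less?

12

Each value above 23 is at least 24, contributing at least 24 − 0 = 24 above the floor 0.
The sum exceeds the floor total 0 by 52, so at most ⌊52/24⌋ = 2 exceed 23, and at least 12 are ≤ 23.
Exactly 12 works: 12 values at 0 and 2 at 24 total 48; raise one of the low values by 4 (still ≤ 23) to hit 52.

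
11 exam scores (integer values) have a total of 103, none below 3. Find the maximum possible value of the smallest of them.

The 11 values sum to 103, so their minimum is at most ⌊103/11⌋ = 9.
Equality holds with 7 values of 9 and 4 values of 10.

9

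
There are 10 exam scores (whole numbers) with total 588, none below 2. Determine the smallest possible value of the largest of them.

59

The 10 values sum to 588, so their maximum is at least ⌈588/10⌉ = 59.
Achievable: 8 of them at 59 and 2 at 58 total 588.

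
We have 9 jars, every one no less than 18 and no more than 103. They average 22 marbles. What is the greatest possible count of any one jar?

Maximizing one value means minimizing the remaining 8.
The total is 9 × 22 = 198.
The other 8 contribute at least 8 × 18 = 144, leaving at most 198 − 144 = 54.
Since 54 ≤ 103, this is achievable: one at 54 and 8 at 18.

54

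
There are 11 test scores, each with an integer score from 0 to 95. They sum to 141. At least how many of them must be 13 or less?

If only k of them are at most 13, the other 11 − k are at least 14, so the total is at least (11 − k)·14 + k·0.
This is ≤ 141, so (11 − k)·14 + 0k ≤ 141, which gives k ≥ 1.
Exactly 1 works: 1 value at 0 and 10 at 14 total 140; raise one of the low values by 1 (still ≤ 13) to hit 141.

1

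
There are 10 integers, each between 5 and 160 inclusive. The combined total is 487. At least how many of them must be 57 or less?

If only k of them are at most 57, the other 10 − k are at least 58, so the total is at least (10 − k)·58 + k·5.
This is ≤ 487, so (10 − k)·58 + 5k ≤ 487, which gives k ≥ 2.
Exactly 2 works: 2 values at 5 and 8 at 58 total 474; raise one of the low values by 13 (still ≤ 57) to hit 487.

2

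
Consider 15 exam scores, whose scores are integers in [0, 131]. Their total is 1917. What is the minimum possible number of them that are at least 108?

13

Each value short of 108 is at most 107, costing at least 131 − 107 = 24 against the maximum total of 1965.
We can afford to lose at most 1965 − 1917 = 48, so at most ⌊48/24⌋ = 2 fall short, and at least 13 are ≥ 108.
Exactly 13 works: 13 values at 131 and 2 at 107 total 1917.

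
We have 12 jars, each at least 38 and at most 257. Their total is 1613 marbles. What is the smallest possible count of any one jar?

Minimizing one value means maximizing the remaining 11.
The other 11 can take up 11 × 257 = 2827 ≥ 1613 − 38, so one jar can sit at its floor of 38.
Achievable: one at 38 and the other 11 totalling 1575, which fits since 11 × 38 ≤ 1575 ≤ 11 × 257.

38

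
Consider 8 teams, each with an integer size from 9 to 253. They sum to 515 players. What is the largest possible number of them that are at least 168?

If k of the values are ≥ 168, the total is ≥ 168k + 9(8 − k).
Setting 168k + 9(8 − k) ≤ 515 gives 159k ≤ 443, so k ≤ 2.
k = 2 is achieved by 2 values at 168 and 6 at 9, total 390; add 125 to one value (staying below 168) to reach 515.

2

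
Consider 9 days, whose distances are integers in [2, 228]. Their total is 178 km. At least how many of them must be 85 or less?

8

Let j be the number exceeding 85. Then the total is ≥ 86·j + 2·(9 − j) = 18 + 84j.
So 84j ≤ 160 and j ≤ 1; hence at least 9 − 1 = 8 are ≤ 85.
Exactly 8 works: 8 values at 2 and 1 at 86 total 102; raise one of the low values by 76 (still ≤ 85) to hit 178.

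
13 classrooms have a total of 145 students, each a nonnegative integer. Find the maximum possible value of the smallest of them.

11

The average is 145/13 < 12, so some value is ≤ 11.
Achievable: 11 of them at 11 and 2 at 12 total 145.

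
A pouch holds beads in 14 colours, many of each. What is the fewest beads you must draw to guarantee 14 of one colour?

183

You could draw 13 of every colour without reaching 14 of any — 182 in all.
One more forces 14 of some colour, so 182 + 1 = 183.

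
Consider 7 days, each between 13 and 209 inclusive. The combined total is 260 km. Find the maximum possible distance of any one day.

To make one day as large as possible, make the other 6 as small as possible.
The other 6 contribute at least 6 × 13 = 78, leaving at most 260 − 78 = 182.
Since 182 ≤ 209, this is achievable: one at 182 and 6 at 13.

182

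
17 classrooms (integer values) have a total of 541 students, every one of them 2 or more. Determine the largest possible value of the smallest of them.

If every one of the 17 were at least 32, the total would be at least 17 × 32 = 544 > 541.
Achievable: 3 of them at 31 and 14 at 32 total 541.

31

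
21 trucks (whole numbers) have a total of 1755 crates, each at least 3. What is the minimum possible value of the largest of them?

Some value must be at least ⌈1755/21⌉ = 84, since 21 × 83 = 1743 < 1755.
Achievable: 12 of them at 84 and 9 at 83 total 1755.

84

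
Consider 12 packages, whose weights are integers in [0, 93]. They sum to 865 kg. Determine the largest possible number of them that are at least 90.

If k of the values are ≥ 90, the total is ≥ 90k + 0(12 − k).
Setting 90k + 0(12 − k) ≤ 865 gives 90k ≤ 865, so k ≤ 9.
k = 9 is achieved by 9 values at 90 and 3 at 0, total 810; add 55 to one value (staying below 90) to reach 865.

9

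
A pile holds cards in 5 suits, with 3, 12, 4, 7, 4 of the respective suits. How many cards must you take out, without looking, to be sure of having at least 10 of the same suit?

28

In the worst case you take as many as possible of each suit without reaching 10: 3 + 9 + 4 + 7 + 4 = 27.
The next one must give 10 of some suit, so 27 + 1 = 28.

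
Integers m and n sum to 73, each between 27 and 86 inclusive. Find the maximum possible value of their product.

With m + n fixed, mn peaks when the two are closest together.
Taking m = 36 and n = 37 (both in [27, 86]) gives mn = 1332.

1332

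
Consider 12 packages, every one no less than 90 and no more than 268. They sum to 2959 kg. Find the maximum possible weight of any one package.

268

Maximizing one value means minimizing the remaining 11.
The other 11 contribute at least 11 × 90 = 990, leaving at most 2959 − 990 = 1969.
But each package is capped at 268, so the maximum is 268.
Achievable: one at 268 and the other 11 totalling 2691, which fits since 11 × 90 ≤ 2691 ≤ 11 × 268.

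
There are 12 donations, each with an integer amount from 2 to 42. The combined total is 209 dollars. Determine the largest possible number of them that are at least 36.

5

Suppose k of them are at least 36. Those contribute at least 36 each and the other 12 − k at least 2 each.
So the total is at least 36k + 2(12 − k) = 24 + 34k. This must be ≤ 209, giving k ≤ 5.
k = 5 is achieved by 5 values at 36 and 7 at 2, total 194; add 15 to one value (staying below 36) to reach 209.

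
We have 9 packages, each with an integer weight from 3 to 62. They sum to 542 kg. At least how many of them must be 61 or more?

Suppose at most 9 − j of them reach 61; then j values are ≤ 60 and the rest ≤ 62.
The total is then ≤ 60·j + 62·(9 − j) = 558 − 2j. For this to be ≥ 542 we need j ≤ 8, so at least 9 − 8 = 1 must reach 61.
Exactly 1 works: 1 value at 62 and 8 at 60 total 542.

1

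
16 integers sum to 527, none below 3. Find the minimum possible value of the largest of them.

Some value must be at least ⌈527/16⌉ = 33, since 16 × 32 = 512 < 527.
Taking 1 copy of 32 and 15 copies of 33 gives exactly 527, so 33 is attained.

33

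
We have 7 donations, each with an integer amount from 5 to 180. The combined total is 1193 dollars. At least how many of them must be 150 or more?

5

If only k of them are at least 150, the other 7 − k are at most 149, so the total is at most k·180 + (7 − k)·149.
This must reach 1193, so k·180 + (7 − k)·149 ≥ 1193, giving k ≥ 5.
Exactly 5 works: 5 values at 180 and 2 at 149 total 1198; lower one of the high values by 5 (still ≥ 150) to hit 1193.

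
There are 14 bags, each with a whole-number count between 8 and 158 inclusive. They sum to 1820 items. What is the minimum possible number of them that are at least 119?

5

If only k of them are at least 119, the other 14 − k are at most 118, so the total is at most k·158 + (14 − k)·118.
This must reach 1820, so k·158 + (14 − k)·118 ≥ 1820, giving k ≥ 5.
Exactly 5 works: 5 values at 158 and 9 at 118 total 1852; lower one of the high values by 32 (still ≥ 119) to hit 1820.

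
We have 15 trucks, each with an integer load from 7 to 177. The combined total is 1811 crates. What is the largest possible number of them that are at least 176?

If k of the values are ≥ 176, the total is ≥ 176k + 7(15 − k).
Setting 176k + 7(15 − k) ≤ 1811 gives 169k ≤ 1706, so k ≤ 10.
k = 10 is achieved by 10 values at 176 and 5 at 7, total 1795; add 16 to one value (staying below 176) to reach 1811.

10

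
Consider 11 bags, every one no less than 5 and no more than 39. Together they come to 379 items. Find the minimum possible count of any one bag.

To make one bag as small as possible, make the other 10 as large as possible.
The other 10 can take up 10 × 39 = 390 ≥ 379 − 5, so one bag can sit at its floor of 5.
Achievable: one at 5 and the other 10 totalling 374, which fits since 10 × 5 ≤ 374 ≤ 10 × 39.

5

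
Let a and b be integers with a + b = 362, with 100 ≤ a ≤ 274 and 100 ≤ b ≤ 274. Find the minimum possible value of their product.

26200

For a fixed sum, ab is smallest when a and b are as far apart as possible.
At the endpoint a = 100, b = 362 − 100 = 262, so ab = 100 × 262 = 26200.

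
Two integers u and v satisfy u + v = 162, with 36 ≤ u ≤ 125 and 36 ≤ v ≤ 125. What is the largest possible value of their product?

6561

With u + v fixed, uv peaks when the two are closest together.
Taking u = 81 and v = 81 (both in [36, 125]) gives uv = 6561.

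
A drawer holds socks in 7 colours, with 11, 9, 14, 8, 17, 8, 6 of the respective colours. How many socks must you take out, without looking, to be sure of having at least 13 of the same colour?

In the worst case you take as many as possible of each colour without reaching 13: 11 + 9 + 12 + 8 + 12 + 8 + 6 = 66.
The next one must give 13 of some colour, so 66 + 1 = 67.

67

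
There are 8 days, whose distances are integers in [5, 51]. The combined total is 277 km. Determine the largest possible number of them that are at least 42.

If k of the values are ≥ 42, the total is ≥ 42k + 5(8 − k).
Setting 42k + 5(8 − k) ≤ 277 gives 37k ≤ 237, so k ≤ 6.
k = 6 is achieved by 6 values at 42 and 2 at 5, total 262; add 15 to one value (staying below 42) to reach 277.

6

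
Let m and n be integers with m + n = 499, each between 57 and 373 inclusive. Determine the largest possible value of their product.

mn = m(499 − m) is maximized when m is as near 499/2 as the bounds allow.
Taking m = 249 and n = 250 (both in [57, 373]) gives mn = 62250.

62250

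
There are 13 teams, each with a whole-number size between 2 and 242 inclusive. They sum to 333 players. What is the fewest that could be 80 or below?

If only k of them are at most 80, the other 13 − k are at least 81, so the total is at least (13 − k)·81 + k·2.
This is ≤ 333, so (13 − k)·81 + 2k ≤ 333, which gives k ≥ 10.
Exactly 10 works: 10 values at 2 and 3 at 81 total 263; raise one of the low values by 70 (still ≤ 80) to hit 333.

10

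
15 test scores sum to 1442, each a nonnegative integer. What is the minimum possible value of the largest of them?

If every one of the 15 were at most 96, the total would be at most 15 × 96 = 1440 < 1442.
Achievable: 2 of them at 97 and 13 at 96 total 1442.

97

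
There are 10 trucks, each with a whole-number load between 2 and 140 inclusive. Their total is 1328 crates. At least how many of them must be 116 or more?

If only k of them are at least 116, the other 10 − k are at most 115, so the total is at most k·140 + (10 − k)·115.
This must reach 1328, so k·140 + (10 − k)·115 ≥ 1328, giving k ≥ 8.
Exactly 8 works: 8 values at 140 and 2 at 115 total 1350; lower one of the high values by 22 (still ≥ 116) to hit 1328.

8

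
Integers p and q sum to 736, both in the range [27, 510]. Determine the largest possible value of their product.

With p + q fixed, pq peaks when the two are closest together.
Taking p = 368 and q = 368 (both in [27, 510]) gives pq = 135424.

135424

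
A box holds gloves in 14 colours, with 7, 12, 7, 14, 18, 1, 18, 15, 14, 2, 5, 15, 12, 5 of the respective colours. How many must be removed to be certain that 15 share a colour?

In the worst case you take as many as possible of each colour without reaching 15: 7 + 12 + 7 + 14 + 14 + 1 + 14 + 14 + 14 + 2 + 5 + 14 + 12 + 5 = 135.
The next one must give 15 of some colour, so 135 + 1 = 136.

136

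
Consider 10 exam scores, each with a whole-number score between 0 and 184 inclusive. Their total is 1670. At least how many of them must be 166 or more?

Suppose at most 10 − j of them reach 166; then j values are ≤ 165 and the rest ≤ 184.
The total is then ≤ 165·j + 184·(10 − j) = 1840 − 19j. For this to be ≥ 1670 we need j ≤ 8, so at least 10 − 8 = 2 must reach 166.
Exactly 2 works: 2 values at 184 and 8 at 165 total 1688; lower one of the high values by 18 (still ≥ 166) to hit 1670.

2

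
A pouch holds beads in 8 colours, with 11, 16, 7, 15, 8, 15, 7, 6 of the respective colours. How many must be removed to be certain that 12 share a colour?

73

In the worst case you take as many as possible of each colour without reaching 12: 11 + 11 + 7 + 11 + 8 + 11 + 7 + 6 = 72.
The next one must give 12 of some colour, so 72 + 1 = 73.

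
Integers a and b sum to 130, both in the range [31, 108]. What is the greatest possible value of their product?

4225

For a fixed sum, the product ab is largest when a and b are as close as possible.
Taking a = 65 and b = 65 (both in [31, 108]) gives ab = 4225.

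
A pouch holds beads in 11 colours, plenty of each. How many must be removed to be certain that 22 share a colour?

You could draw 21 of every colour without reaching 22 of any — 231 in all.
One more forces 22 of some colour, so 231 + 1 = 232.

232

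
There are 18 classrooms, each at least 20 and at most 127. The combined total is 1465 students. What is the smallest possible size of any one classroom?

20

To make one classroom as small as possible, make the other 17 as large as possible.
The other 17 can take up 17 × 127 = 2159 ≥ 1465 − 20, so one classroom can sit at its floor of 20.
Achievable: one at 20 and the other 17 totalling 1445, which fits since 17 × 20 ≤ 1445 ≤ 17 × 127.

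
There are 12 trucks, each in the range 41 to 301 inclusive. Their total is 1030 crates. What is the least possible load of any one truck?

Minimizing one value means maximizing the remaining 11.
The other 11 can take up 11 × 301 = 3311 ≥ 1030 − 41, so one truck can sit at its floor of 41.
Achievable: one at 41 and the other 11 totalling 989, which fits since 11 × 41 ≤ 989 ≤ 11 × 301.

41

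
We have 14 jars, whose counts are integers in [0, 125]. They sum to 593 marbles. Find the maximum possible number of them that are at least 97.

6

Suppose k of them are at least 97. Those contribute at least 97 each and the other 14 − k at least 0 each.
So the total is at least 97k + 0(14 − k) = 0 + 97k. This must be ≤ 593, giving k ≤ 6.
k = 6 is achieved by 6 values at 97 and 8 at 0, total 582; add 11 to one value (staying below 97) to reach 593.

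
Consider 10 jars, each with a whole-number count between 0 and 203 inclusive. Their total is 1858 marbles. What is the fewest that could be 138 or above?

8

Each value short of 138 is at most 137, costing at least 203 − 137 = 66 against the maximum total of 2030.
We can afford to lose at most 2030 − 1858 = 172, so at most ⌊172/66⌋ = 2 fall short, and at least 8 are ≥ 138.
Exactly 8 works: 8 values at 203 and 2 at 137 total 1898; lower one of the high values by 40 (still ≥ 138) to hit 1858.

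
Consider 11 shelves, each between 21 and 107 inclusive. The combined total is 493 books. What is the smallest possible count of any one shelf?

21

Minimizing one value means maximizing the remaining 10.
The other 10 can take up 10 × 107 = 1070 ≥ 493 − 21, so one shelf can sit at its floor of 21.
Achievable: one at 21 and the other 10 totalling 472, which fits since 10 × 21 ≤ 472 ≤ 10 × 107.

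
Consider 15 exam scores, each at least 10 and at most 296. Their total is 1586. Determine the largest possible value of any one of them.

296

To make one score as large as possible, make the other 14 as small as possible.
The other 14 contribute at least 14 × 10 = 140, leaving at most 1586 − 140 = 1446.
But each score is capped at 296, so the maximum is 296.
Achievable: one at 296 and the other 14 totalling 1290, which fits since 14 × 10 ≤ 1290 ≤ 14 × 296.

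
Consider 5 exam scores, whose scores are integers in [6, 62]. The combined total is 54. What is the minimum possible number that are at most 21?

4

Let j be the number exceeding 21. Then the total is ≥ 22·j + 6·(5 − j) = 30 + 16j.
So 16j ≤ 24 and j ≤ 1; hence at least 5 − 1 = 4 are ≤ 21.
Exactly 4 works: 4 values at 6 and 1 at 22 total 46; raise one of the low values by 8 (still ≤ 21) to hit 54.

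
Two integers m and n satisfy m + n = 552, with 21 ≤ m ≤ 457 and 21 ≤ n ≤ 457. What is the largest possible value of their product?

mn = m(552 − m) is maximized when m is as near 552/2 as the bounds allow.
Taking m = 276 and n = 276 (both in [21, 457]) gives mn = 76176.

76176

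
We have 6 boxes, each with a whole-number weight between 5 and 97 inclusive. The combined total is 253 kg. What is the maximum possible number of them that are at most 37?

Suppose k of them are at most 37. Those contribute at most 37 each and the rest at most 97 each.
So the total is at most 37k + 97(6 − k) = 582 − 60k. This must still be ≥ 253, so k ≤ 5.
k = 5 is achieved by 5 values at 37 and 1 at 97, total 282; lower one of the 97's by 29 (still > 37) to reach 253.

5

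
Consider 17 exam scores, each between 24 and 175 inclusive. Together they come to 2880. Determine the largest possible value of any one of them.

To make one score as large as possible, make the other 16 as small as possible.
The other 16 contribute at least 16 × 24 = 384, leaving at most 2880 − 384 = 2496.
But each score is capped at 175, so the maximum is 175.
Achievable: one at 175 and the other 16 totalling 2705, which fits since 16 × 24 ≤ 2705 ≤ 16 × 175.

175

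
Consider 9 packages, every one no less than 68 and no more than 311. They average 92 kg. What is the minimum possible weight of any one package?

68

Minimizing one value means maximizing the remaining 8.
The total is 9 × 92 = 828.
The other 8 can take up 8 × 311 = 2488 ≥ 828 − 68, so one package can sit at its floor of 68.
Achievable: one at 68 and the other 8 totalling 760, which fits since 8 × 68 ≤ 760 ≤ 8 × 311.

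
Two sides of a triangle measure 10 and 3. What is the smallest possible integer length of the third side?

The third side must exceed |10 − 3| = 7.
The smallest integer above 7 is 8.

8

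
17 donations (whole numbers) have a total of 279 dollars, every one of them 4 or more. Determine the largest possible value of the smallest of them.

The 17 values sum to 279, so their minimum is at most ⌊279/17⌋ = 16.
Equality holds with 10 values of 16 and 7 values of 17.

16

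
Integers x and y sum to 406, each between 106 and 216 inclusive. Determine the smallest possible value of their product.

41040

For a fixed sum, xy is smallest when x and y are as far apart as possible.
At the endpoint x = 190, y = 406 − 190 = 216, so xy = 190 × 216 = 41040.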